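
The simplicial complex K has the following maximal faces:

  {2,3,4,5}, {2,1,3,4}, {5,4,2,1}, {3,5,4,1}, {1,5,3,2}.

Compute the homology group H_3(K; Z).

We work with the vertex ordering 1 < 2 < 3 < 4 < 5. The simplices of K, each written with vertices in increasing order, are:

  0-simplices (5): [1], [2], [3], [4], [5]
  1-simplices (10): [1,2], [1,3], [1,4], [1,5], [2,3], [2,4], [2,5], [3,4], [3,5], [4,5]
  2-simplices (10): [1,2,3], [1,2,4], [1,2,5], [1,3,4], [1,3,5], [1,4,5], [2,3,4], [2,3,5], [2,4,5], [3,4,5]
  3-simplices (5): [1,2,3,4], [1,2,3,5], [1,2,4,5], [1,3,4,5], [2,3,4,5]

giving chain groups C_0 ≅ Z^5, C_1 ≅ Z^10, C_2 ≅ Z^10, C_3 ≅ Z^5.

Boundary ∂_1: C_1 → C_0 is given by ∂[p,q] = [q] − [p].
The resulting 5×10 matrix has rank 4, and its Smith normal form has invariant factors (1,1,1,1).

Boundary ∂_2: C_2 → C_1 maps a triangle to the signed sum of its edges. For instance
  ∂[1,2,3] = [2,3] − [1,3] + [1,2],
  ∂[1,2,5] = [2,5] − [1,5] + [1,2].
As a 10×10 matrix over Z this has rank 6, with invariant factors (1,1,1,1,1,1).

∂_3: C_3 → C_2 sends each 3-simplex σ to the alternating sum Σ_i (−1)^i (σ with its i-th vertex removed). For instance
  ∂[2,3,4,5] = [3,4,5] − [2,4,5] + [2,3,5] − [2,3,4],
  ∂[1,2,4,5] = [2,4,5] − [1,4,5] + [1,2,5] − [1,2,4].
This gives a 10×5 integer matrix of rank 4; reducing to Smith normal form yields diagonal entries (1,1,1,1).

Reading off H_k = ker ∂_k / im ∂_{k+1}:

  H_3: rank ker ∂_3 − rank ∂_4 = (5 − 4) − 0 = 1, and there is no ∂_4, so H_3 ≅ Z.

(K is a triangulation of the 3-sphere S^3.)

H_3 = Z.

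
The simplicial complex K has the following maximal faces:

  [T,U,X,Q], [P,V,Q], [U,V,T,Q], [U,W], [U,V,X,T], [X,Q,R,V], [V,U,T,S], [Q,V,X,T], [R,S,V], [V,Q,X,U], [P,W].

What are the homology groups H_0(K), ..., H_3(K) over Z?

We work with the vertex ordering P < Q < R < S < T < U < V < W < X. The simplices of K, each written with vertices in increasing order, are:

  0-simplices (9): P, Q, R, S, T, U, V, W, X
  1-simplices (21): PQ, PV, PW, QR, QT, QU, QV, QX, RS, RV, RX, ST, SU, SV, TU, TV, TX, UV, UW, UX, VX
  2-simplices (18): PQV, QRV, QRX, QTU, QTV, QTX, QUV, QUX, QVX, RSV, RVX, STU, STV, SUV, TUV, TUX, TVX, UVX
  3-simplices (7): QRVX, QTUV, QTUX, QTVX, QUVX, STUV, TUVX

Hence C_0 ≅ Z^9, C_1 ≅ Z^21, C_2 ≅ Z^18, C_3 ≅ Z^7.

The boundary map ∂_1: C_1 → C_0 sends each edge [p,q] (with p < q) to q − p. For instance
  ∂PV = V − P.
As a 9×21 matrix over Z this has rank 8, with invariant factors (1,1,1,1,1,1,1,1).

∂_2: C_2 → C_1 maps a triangle to the signed sum of its edges. For instance
  ∂QUV = UV − QV + QU,
  ∂QRV = RV − QV + QR.
The resulting 21×18 matrix has rank 12, and its Smith normal form has invariant factors (1,1,1,1,1,1,1,1,1,1,1,1).

The boundary map ∂_3: C_3 → C_2 sends each 3-simplex σ to the alternating sum Σ_i (−1)^i (σ with its i-th vertex removed). For instance
  ∂QTVX = TVX − QVX + QTX − QTV,
  ∂QTUV = TUV − QUV + QTV − QTU.
As a 18×7 matrix over Z this has rank 6, with invariant factors (1,1,1,1,1,1).

From H_k ≅ ker(∂_k) / im(∂_{k+1}) we obtain:

  H_0: rank C_0 − rank ∂_1 = 9 − 8 = 1, and the invariant factors of ∂_1 are all 1, so H_0 = Z.
  H_1: rank ker ∂_1 − rank ∂_2 = (21 − 8) − 12 = 1, and the invariant factors of ∂_2 are all 1, so H_1 = Z.
  H_2: rank ker ∂_2 − rank ∂_3 = (18 − 12) − 6 = 0, and the invariant factors of ∂_3 are all 1, so H_2 = 0.
  H_3: rank ker ∂_3 − rank ∂_4 = (7 − 6) − 0 = 1, and there is no ∂_4, so H_3 = Z.

As a check, the Euler characteristic is 9 − 21 + 18 − 7 = -1, which agrees with 1 − 1 + 0 − 1 = -1.

H_0 = Z,  H_1 = Z,  H_2 = 0,  H_3 = Z.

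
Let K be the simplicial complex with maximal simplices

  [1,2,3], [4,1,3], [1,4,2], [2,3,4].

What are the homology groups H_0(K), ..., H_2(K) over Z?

K has 4 vertices, 6 edges, 4 triangles.
rank ∂_0 = 0, rank ∂_1 = 3 ⇒ b_0 = 4 − 0 − 3 = 1; all invariant factors of ∂_1 are 1 so no torsion. So H_0 ≅ Z.
rank ∂_1 = 3, rank ∂_2 = 3 ⇒ b_1 = 6 − 3 − 3 = 0; all invariant factors of ∂_2 are 1 so no torsion. So H_1 ≅ 0.
rank ∂_2 = 3, rank ∂_3 = 0 ⇒ b_2 = 4 − 3 − 0 = 1. So H_2 ≅ Z.

H_0 = Z,  H_1 = 0,  H_2 = Z.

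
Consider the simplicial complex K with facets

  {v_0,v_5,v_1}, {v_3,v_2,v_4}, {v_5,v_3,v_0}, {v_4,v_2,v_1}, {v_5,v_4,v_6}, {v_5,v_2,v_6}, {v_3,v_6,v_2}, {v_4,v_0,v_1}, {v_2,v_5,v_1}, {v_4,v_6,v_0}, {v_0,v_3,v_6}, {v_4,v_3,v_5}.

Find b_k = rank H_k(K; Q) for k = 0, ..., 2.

Fix the vertex order v_0 < v_1 < v_2 < v_3 < v_4 < v_5 < v_6 and write every simplex with vertices in increasing order. Then dim K = 2 and the simplices of K are:

  0-simplices (7): [v_0], [v_1], [v_2], [v_3], [v_4], [v_5], [v_6]
  1-simplices (18): (18 of them)
  2-simplices (12): (12 of them)

Hence C_0 ≅ Z^7, C_1 ≅ Z^18, C_2 ≅ Z^12.

∂_1: C_1 → C_0 sends each edge [p,q] (with p < q) to q − p. For instance
  ∂[v_0,v_4] = [v_4] − [v_0].
The 7×18 boundary matrix has rank 6 and Smith normal form diag(1,1,1,1,1,1).

∂_2: C_2 → C_1 sends each 2-simplex [p,q,r] to [q,r] − [p,r] + [p,q]. For instance
  ∂[v_4,v_5,v_6] = [v_5,v_6] − [v_4,v_6] + [v_4,v_5],
  ∂[v_0,v_3,v_5] = [v_3,v_5] − [v_0,v_5] + [v_0,v_3].
As a 18×12 matrix over Z this has rank 12, with invariant factors (1,1,1,1,1,1,1,1,1,1,1,2).

From H_k ≅ ker(∂_k) / im(∂_{k+1}) we obtain:

  H_0: rank C_0 − rank ∂_1 = 7 − 6 = 1, and the invariant factors of ∂_1 are all 1, so H_0 ≅ Z.
  H_1: rank ker ∂_1 − rank ∂_2 = (18 − 6) − 12 = 0, and ∂_2 has invariant factor 2 > 1, so H_1 ≅ Z/2Z.
  H_2: rank ker ∂_2 − rank ∂_3 = (12 − 12) − 0 = 0, and there is no ∂_3, so H_2 ≅ 0.

Hence the Betti numbers are b_0 = 1, b_1 = 0, b_2 = 0.

b_0 = 1, b_1 = 0, b_2 = 0.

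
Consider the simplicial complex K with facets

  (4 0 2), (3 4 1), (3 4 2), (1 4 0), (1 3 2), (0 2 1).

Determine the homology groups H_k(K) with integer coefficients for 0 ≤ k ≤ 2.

H_0 = Z,  H_1 = 0,  H_2 = Z.

Take the total order 0 < 1 < 2 < 3 < 4 on the vertex set. Then K (dimension 2) consists of the simplices:

  0-simplices (5): [0], [1], [2], [3], [4]
  1-simplices (9): [0,1], [0,2], [0,4], [1,2], [1,3], [1,4], [2,3], [2,4], [3,4]
  2-simplices (6): [0,1,2], [0,1,4], [0,2,4], [1,2,3], [1,3,4], [2,3,4]

Hence C_0 ≅ Z^5, C_1 ≅ Z^9, C_2 ≅ Z^6.

The boundary map ∂_1: C_1 → C_0 maps an edge to its endpoints' difference, ∂[p,q] = q − p. For instance
  ∂[0,1] = [1] − [0].
This gives a 5×9 integer matrix of rank 4; reducing to Smith normal form yields diagonal entries (1,1,1,1).

The boundary map ∂_2: C_2 → C_1 maps a triangle to the signed sum of its edges. For instance
  ∂[1,2,3] = [2,3] − [1,3] + [1,2],
  ∂[0,2,4] = [2,4] − [0,4] + [0,2].
The resulting 9×6 matrix has rank 5, and its Smith normal form has invariant factors (1,1,1,1,1).

Now H_k = ker ∂_k / im ∂_{k+1}, so:

  H_0: rank C_0 − rank ∂_1 = 5 − 4 = 1, and the invariant factors of ∂_1 are all 1, so H_0 = Z.
  H_1: rank ker ∂_1 − rank ∂_2 = (9 − 4) − 5 = 0, and the invariant factors of ∂_2 are all 1, so H_1 = 0.
  H_2: rank ker ∂_2 − rank ∂_3 = (6 − 5) − 0 = 1, and there is no ∂_3, so H_2 = Z.

(K is a triangulation of the 2-sphere S^2.)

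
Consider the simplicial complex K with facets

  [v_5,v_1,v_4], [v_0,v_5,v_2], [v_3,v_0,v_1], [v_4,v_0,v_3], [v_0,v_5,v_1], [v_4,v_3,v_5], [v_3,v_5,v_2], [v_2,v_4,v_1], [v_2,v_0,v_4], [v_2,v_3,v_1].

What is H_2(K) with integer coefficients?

H_2 = 0.

Fix the vertex order v_0 < v_1 < v_2 < v_3 < v_4 < v_5 and write every simplex with vertices in increasing order. Then dim K = 2 and the simplices of K are:

  0-simplices (6): [v_0], [v_1], [v_2], [v_3], [v_4], [v_5]
  1-simplices (15): (15 of them)
  2-simplices (10): [v_0,v_1,v_3], [v_0,v_1,v_5], [v_0,v_2,v_4], [v_0,v_2,v_5], [v_0,v_3,v_4], [v_1,v_2,v_3], [v_1,v_2,v_4], [v_1,v_4,v_5], [v_2,v_3,v_5], [v_3,v_4,v_5]

giving chain groups C_0 ≅ Z^6, C_1 ≅ Z^15, C_2 ≅ Z^10.

∂_1: C_1 → C_0 is given by ∂[p,q] = [q] − [p].
The resulting 6×15 matrix has rank 5, and its Smith normal form has invariant factors (1,1,1,1,1).

Boundary ∂_2: C_2 → C_1 sends each 2-simplex [p,q,r] to [q,r] − [p,r] + [p,q]. For instance
  ∂[v_1,v_4,v_5] = [v_4,v_5] − [v_1,v_5] + [v_1,v_4],
  ∂[v_1,v_2,v_3] = [v_2,v_3] − [v_1,v_3] + [v_1,v_2].
As a 15×10 matrix over Z this has rank 10, with invariant factors (1,1,1,1,1,1,1,1,1,2).

Reading off H_k = ker ∂_k / im ∂_{k+1}:

  H_2: rank ker ∂_2 − rank ∂_3 = (10 − 10) − 0 = 0, and there is no ∂_3, so H_2 = 0.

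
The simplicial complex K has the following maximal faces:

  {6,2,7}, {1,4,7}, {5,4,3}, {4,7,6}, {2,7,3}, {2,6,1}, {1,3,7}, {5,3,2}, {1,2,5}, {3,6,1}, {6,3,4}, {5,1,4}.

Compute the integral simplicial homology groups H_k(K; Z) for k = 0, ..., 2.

Take the total order 1 < 2 < 3 < 4 < 5 < 6 < 7 on the vertex set. Then K (dimension 2) consists of the simplices:

  0-simplices (7): [1], [2], [3], [4], [5], [6], [7]
  1-simplices (18): [1,2], [1,3], [1,4], [1,5], [1,6], [1,7], [2,3], [2,5], [2,6], [2,7], [3,4], [3,5], [3,6], [3,7], [4,5], [4,6], [4,7], [6,7]
  2-simplices (12): [1,2,5], [1,2,6], [1,3,6], [1,3,7], [1,4,5], [1,4,7], [2,3,5], [2,3,7], [2,6,7], [3,4,5], [3,4,6], [4,6,7]

giving chain groups C_0 ≅ Z^7, C_1 ≅ Z^18, C_2 ≅ Z^12.

Boundary ∂_1: C_1 → C_0 maps an edge to its endpoints' difference, ∂[p,q] = q − p. For instance
  ∂[4,7] = [7] − [4].
The resulting 7×18 matrix has rank 6, and its Smith normal form has invariant factors (1,1,1,1,1,1).

Boundary ∂_2: C_2 → C_1 maps a triangle to the signed sum of its edges. For instance
  ∂[3,4,6] = [4,6] − [3,6] + [3,4],
  ∂[3,4,5] = [4,5] − [3,5] + [3,4].
The resulting 18×12 matrix has rank 12, and its Smith normal form has invariant factors (1,1,1,1,1,1,1,1,1,1,1,2).

Reading off H_k = ker ∂_k / im ∂_{k+1}:

  H_0: rank C_0 − rank ∂_1 = 7 − 6 = 1, and the invariant factors of ∂_1 are all 1, so H_0 ≅ Z.
  H_1: rank ker ∂_1 − rank ∂_2 = (18 − 6) − 12 = 0, and ∂_2 has invariant factor 2 > 1, so H_1 ≅ Z/2.
  H_2: rank ker ∂_2 − rank ∂_3 = (12 − 12) − 0 = 0, and there is no ∂_3, so H_2 ≅ 0.

As a check, the Euler characteristic is 7 − 18 + 12 = 1, which agrees with 1 − 0 + 0 = 1.

H_0 = Z,  H_1 = Z/2,  H_2 = 0.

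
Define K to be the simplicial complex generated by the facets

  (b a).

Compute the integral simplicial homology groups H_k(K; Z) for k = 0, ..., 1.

H_0 ≅ Z,  H_1 = 0.

Take the total order a < b on the vertex set. Then K (dimension 1) consists of the simplices:

  0-simplices (2): a, b
  1-simplices (1): ab

so the chain groups are C_0 ≅ Z^2, C_1 ≅ Z^1.

Boundary ∂_1: C_1 → C_0 is given by ∂[p,q] = [q] − [p].
This gives a 2×1 integer matrix of rank 1; reducing to Smith normal form yields diagonal entries (1).

Now H_k = ker ∂_k / im ∂_{k+1}, so:

  H_0: rank C_0 − rank ∂_1 = 2 − 1 = 1, and the invariant factors of ∂_1 are all 1, so H_0 ≅ Z.
  H_1: rank ker ∂_1 − rank ∂_2 = (1 − 1) − 0 = 0, and there is no ∂_2, so H_1 ≅ 0.

As a check, the Euler characteristic is 2 − 1 = 1, which agrees with 1 − 0 = 1.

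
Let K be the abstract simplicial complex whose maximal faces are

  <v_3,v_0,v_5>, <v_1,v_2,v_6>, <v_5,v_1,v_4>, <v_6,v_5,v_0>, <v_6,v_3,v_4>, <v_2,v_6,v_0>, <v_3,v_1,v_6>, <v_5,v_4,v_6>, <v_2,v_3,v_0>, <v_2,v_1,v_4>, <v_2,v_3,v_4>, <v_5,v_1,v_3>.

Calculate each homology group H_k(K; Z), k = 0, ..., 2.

K has 7 vertices, 18 edges, 12 triangles.
rank ∂_0 = 0, rank ∂_1 = 6 ⇒ b_0 = 7 − 0 − 6 = 1; all invariant factors of ∂_1 are 1 so no torsion. So H_0 = Z.
rank ∂_1 = 6, rank ∂_2 = 12 ⇒ b_1 = 18 − 6 − 12 = 0; ∂_2 has invariant factor(s) [2] giving torsion. So H_1 = Z/2.
rank ∂_2 = 12, rank ∂_3 = 0 ⇒ b_2 = 12 − 12 − 0 = 0. So H_2 = 0.

H_0 = Z,  H_1 = Z/2,  H_2 = 0.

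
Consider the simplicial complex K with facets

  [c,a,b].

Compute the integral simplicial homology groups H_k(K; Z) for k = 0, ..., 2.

Take the total order a < b < c on the vertex set. Then K (dimension 2) consists of the simplices:

  0-simplices (3): a, b, c
  1-simplices (3): ab, ac, bc
  2-simplices (1): abc

giving chain groups C_0 ≅ Z^3, C_1 ≅ Z^3, C_2 ≅ Z^1.

∂_1: C_1 → C_0 is given by ∂[p,q] = [q] − [p]. For instance
  ∂ac = c − a.
The resulting 3×3 matrix has rank 2, and its Smith normal form has invariant factors (1,1).

∂_2: C_2 → C_1 sends each 2-simplex [p,q,r] to [q,r] − [p,r] + [p,q]. For instance
  ∂abc = bc − ac + ab.
The resulting 3×1 matrix has rank 1, and its Smith normal form has invariant factors (1).

Now H_k = ker ∂_k / im ∂_{k+1}, so:

  H_0: rank C_0 − rank ∂_1 = 3 − 2 = 1, and the invariant factors of ∂_1 are all 1, so H_0 = Z.
  H_1: rank ker ∂_1 − rank ∂_2 = (3 − 2) − 1 = 0, and the invariant factors of ∂_2 are all 1, so H_1 = 0.
  H_2: rank ker ∂_2 − rank ∂_3 = (1 − 1) − 0 = 0, and there is no ∂_3, so H_2 = 0.

H_0 = Z,  H_1 = 0,  H_2 = 0.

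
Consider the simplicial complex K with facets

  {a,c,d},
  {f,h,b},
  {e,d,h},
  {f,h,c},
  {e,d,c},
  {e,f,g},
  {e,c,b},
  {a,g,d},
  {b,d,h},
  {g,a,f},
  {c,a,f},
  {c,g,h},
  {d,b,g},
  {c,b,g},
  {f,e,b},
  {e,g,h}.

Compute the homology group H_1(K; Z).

Take the total order a < b < c < d < e < f < g < h on the vertex set. Then K (dimension 2) consists of the simplices:

  0-simplices (8): a, b, c, d, e, f, g, h
  1-simplices (24): ac, ad, af, ag, bc, bd, be, bf, bg, bh, cd, ce, cf, cg, ch, de, dg, dh, ef, eg, eh, fg, fh, gh
  2-simplices (16): acd, acf, adg, afg, bce, bcg, bdg, bdh, bef, bfh, cde, cfh, cgh, deh, efg, egh

so the chain groups are C_0 ≅ Z^8, C_1 ≅ Z^24, C_2 ≅ Z^16.

The boundary map ∂_1: C_1 → C_0 sends each edge [p,q] (with p < q) to q − p. For instance
  ∂be = e − b.
The resulting 8×24 matrix has rank 7, and its Smith normal form has invariant factors (1,1,1,1,1,1,1).

The boundary map ∂_2: C_2 → C_1 acts by ∂[p,q,r] = [q,r] − [p,r] + [p,q]. For instance
  ∂efg = fg − eg + ef,
  ∂bfh = fh − bh + bf.
The 24×16 boundary matrix has rank 15 and Smith normal form diag(1,1,1,1,1,1,1,1,1,1,1,1,1,1,1).

Now H_k = ker ∂_k / im ∂_{k+1}, so:

  H_1: rank ker ∂_1 − rank ∂_2 = (24 − 7) − 15 = 2, and the invariant factors of ∂_2 are all 1, so H_1 = Z^2.

(K is a triangulation of the torus T^2.)

H_1 = Z^2.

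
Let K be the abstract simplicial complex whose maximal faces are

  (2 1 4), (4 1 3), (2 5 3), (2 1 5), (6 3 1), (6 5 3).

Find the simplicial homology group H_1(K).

Take the total order 1 < 2 < 3 < 4 < 5 < 6 on the vertex set. Then K (dimension 2) consists of the simplices:

  0-simplices (6): [1], [2], [3], [4], [5], [6]
  1-simplices (12): [1,2], [1,3], [1,4], [1,5], [1,6], [2,3], [2,4], [2,5], [3,4], [3,5], [3,6], [5,6]
  2-simplices (6): [1,2,4], [1,2,5], [1,3,4], [1,3,6], [2,3,5], [3,5,6]

so the chain groups are C_0 ≅ Z^6, C_1 ≅ Z^12, C_2 ≅ Z^6.

The boundary map ∂_1: C_1 → C_0 maps an edge to its endpoints' difference, ∂[p,q] = q − p. For instance
  ∂[1,4] = [4] − [1].
The resulting 6×12 matrix has rank 5, and its Smith normal form has invariant factors (1,1,1,1,1).

Boundary ∂_2: C_2 → C_1 acts by ∂[p,q,r] = [q,r] − [p,r] + [p,q]. For instance
  ∂[2,3,5] = [3,5] − [2,5] + [2,3],
  ∂[1,3,6] = [3,6] − [1,6] + [1,3].
The 12×6 boundary matrix has rank 6 and Smith normal form diag(1,1,1,1,1,1).

Computing H_k = (kernel of ∂_k) / (image of ∂_{k+1}):

  H_1: rank ker ∂_1 − rank ∂_2 = (12 − 5) − 6 = 1, and the invariant factors of ∂_2 are all 1, so H_1 = Z.

(K is a triangulation of the cylinder S^1 x I.)

H_1 ≅ Z.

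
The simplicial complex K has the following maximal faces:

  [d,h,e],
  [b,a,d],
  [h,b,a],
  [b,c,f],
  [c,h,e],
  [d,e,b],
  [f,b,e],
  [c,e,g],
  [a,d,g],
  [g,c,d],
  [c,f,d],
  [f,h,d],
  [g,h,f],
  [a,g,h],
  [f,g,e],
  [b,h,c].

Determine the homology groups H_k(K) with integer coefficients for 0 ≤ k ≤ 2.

H_0 ≅ Z,  H_1 ≅ Z^2,  H_2 ≅ Z.

We work with the vertex ordering a < b < c < d < e < f < g < h. The simplices of K, each written with vertices in increasing order, are:

  0-simplices (8): a, b, c, d, e, f, g, h
  1-simplices (24): ab, ad, ag, ah, bc, bd, be, bf, bh, cd, ce, cf, cg, ch, de, df, dg, dh, ef, eg, eh, fg, fh, gh
  2-simplices (16): abd, abh, adg, agh, bcf, bch, bde, bef, cdf, cdg, ceg, ceh, deh, dfh, efg, fgh

so the chain groups are C_0 ≅ Z^8, C_1 ≅ Z^24, C_2 ≅ Z^16.

The boundary map ∂_1: C_1 → C_0 sends each edge [p,q] (with p < q) to q − p. For instance
  ∂eg = g − e.
This gives a 8×24 integer matrix of rank 7; reducing to Smith normal form yields diagonal entries (1,1,1,1,1,1,1).

Boundary ∂_2: C_2 → C_1 maps a triangle to the signed sum of its edges. For instance
  ∂cdg = dg − cg + cd,
  ∂bde = de − be + bd.
This gives a 24×16 integer matrix of rank 15; reducing to Smith normal form yields diagonal entries (1,1,1,1,1,1,1,1,1,1,1,1,1,1,1).

Now H_k = ker ∂_k / im ∂_{k+1}, so:

  H_0: rank C_0 − rank ∂_1 = 8 − 7 = 1, and the invariant factors of ∂_1 are all 1, so H_0 = Z.
  H_1: rank ker ∂_1 − rank ∂_2 = (24 − 7) − 15 = 2, and the invariant factors of ∂_2 are all 1, so H_1 = Z^2.
  H_2: rank ker ∂_2 − rank ∂_3 = (16 − 15) − 0 = 1, and there is no ∂_3, so H_2 = Z.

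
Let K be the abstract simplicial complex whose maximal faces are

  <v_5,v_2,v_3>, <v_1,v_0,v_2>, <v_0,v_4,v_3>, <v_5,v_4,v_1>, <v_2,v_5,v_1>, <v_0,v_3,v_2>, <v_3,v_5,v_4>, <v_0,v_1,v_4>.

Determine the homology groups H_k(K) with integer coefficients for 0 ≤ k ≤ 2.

We work with the vertex ordering v_0 < v_1 < v_2 < v_3 < v_4 < v_5. The simplices of K, each written with vertices in increasing order, are:

  0-simplices (6): [v_0], [v_1], [v_2], [v_3], [v_4], [v_5]
  1-simplices (12): [v_0,v_1], [v_0,v_2], [v_0,v_3], [v_0,v_4], [v_1,v_2], [v_1,v_4], [v_1,v_5], [v_2,v_3], [v_2,v_5], [v_3,v_4], [v_3,v_5], [v_4,v_5]
  2-simplices (8): [v_0,v_1,v_2], [v_0,v_1,v_4], [v_0,v_2,v_3], [v_0,v_3,v_4], [v_1,v_2,v_5], [v_1,v_4,v_5], [v_2,v_3,v_5], [v_3,v_4,v_5]

giving chain groups C_0 ≅ Z^6, C_1 ≅ Z^12, C_2 ≅ Z^8.

∂_1: C_1 → C_0 is given by ∂[p,q] = [q] − [p].
This gives a 6×12 integer matrix of rank 5; reducing to Smith normal form yields diagonal entries (1,1,1,1,1).

The boundary map ∂_2: C_2 → C_1 sends each 2-simplex [p,q,r] to [q,r] − [p,r] + [p,q]. For instance
  ∂[v_0,v_1,v_2] = [v_1,v_2] − [v_0,v_2] + [v_0,v_1],
  ∂[v_1,v_2,v_5] = [v_2,v_5] − [v_1,v_5] + [v_1,v_2].
The 12×8 boundary matrix has rank 7 and Smith normal form diag(1,1,1,1,1,1,1).

Now H_k = ker ∂_k / im ∂_{k+1}, so:

  H_0: rank C_0 − rank ∂_1 = 6 − 5 = 1, and the invariant factors of ∂_1 are all 1, so H_0 ≅ Z.
  H_1: rank ker ∂_1 − rank ∂_2 = (12 − 5) − 7 = 0, and the invariant factors of ∂_2 are all 1, so H_1 ≅ 0.
  H_2: rank ker ∂_2 − rank ∂_3 = (8 − 7) − 0 = 1, and there is no ∂_3, so H_2 ≅ Z.

As a check, the Euler characteristic is 6 − 12 + 8 = 2, which agrees with 1 − 0 + 1 = 2.

H_0 = Z,  H_1 = 0,  H_2 = Z.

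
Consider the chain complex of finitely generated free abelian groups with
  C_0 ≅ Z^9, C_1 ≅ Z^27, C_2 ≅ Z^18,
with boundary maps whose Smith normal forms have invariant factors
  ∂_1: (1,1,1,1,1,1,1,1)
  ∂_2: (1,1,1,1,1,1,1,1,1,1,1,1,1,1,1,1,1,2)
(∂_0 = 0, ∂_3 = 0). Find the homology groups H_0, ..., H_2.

H_0: b_0 = 9 − 0 − 8 = 1; torsion from ∂_1 factors > 1: none. So H_0 ≅ Z.
H_1: b_1 = 27 − 8 − 18 = 1; torsion from ∂_2 factors > 1: [2]. So H_1 ≅ Z ⊕ Z_2.
H_2: b_2 = 18 − 18 − 0 = 0; torsion from ∂_3 factors > 1: none. So H_2 ≅ 0.

H_0 ≅ Z,  H_1 ≅ Z ⊕ Z_2,  H_2 = 0.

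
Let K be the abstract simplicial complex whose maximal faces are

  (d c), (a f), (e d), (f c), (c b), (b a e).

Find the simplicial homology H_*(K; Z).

H_0 = Z,  H_1 = Z^2,  H_2 = 0.

We work with the vertex ordering a < b < c < d < e < f. The simplices of K, each written with vertices in increasing order, are:

  0-simplices (6): a, b, c, d, e, f
  1-simplices (8): ab, ae, af, bc, be, cd, cf, de
  2-simplices (1): abe

Hence C_0 ≅ Z^6, C_1 ≅ Z^8, C_2 ≅ Z^1.

The boundary map ∂_1: C_1 → C_0 is given by ∂[p,q] = [q] − [p].
As a 6×8 matrix over Z this has rank 5, with invariant factors (1,1,1,1,1).

Boundary ∂_2: C_2 → C_1 sends each 2-simplex [p,q,r] to [q,r] − [p,r] + [p,q]. For instance
  ∂abe = be − ae + ab.
The 8×1 boundary matrix has rank 1 and Smith normal form diag(1).

Now H_k = ker ∂_k / im ∂_{k+1}, so:

  H_0: rank C_0 − rank ∂_1 = 6 − 5 = 1, and the invariant factors of ∂_1 are all 1, so H_0 = Z.
  H_1: rank ker ∂_1 − rank ∂_2 = (8 − 5) − 1 = 2, and the invariant factors of ∂_2 are all 1, so H_1 = Z^2.
  H_2: rank ker ∂_2 − rank ∂_3 = (1 − 1) − 0 = 0, and there is no ∂_3, so H_2 = 0.

As a check, the Euler characteristic is 6 − 8 + 1 = -1, which agrees with 1 − 2 + 0 = -1.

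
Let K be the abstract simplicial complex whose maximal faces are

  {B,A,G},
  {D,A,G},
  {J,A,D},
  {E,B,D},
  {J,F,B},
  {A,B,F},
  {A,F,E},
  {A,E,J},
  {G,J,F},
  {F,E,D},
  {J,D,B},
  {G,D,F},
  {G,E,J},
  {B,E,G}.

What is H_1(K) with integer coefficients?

H_1 ≅ Z^2.

Take the total order A < B < D < E < F < G < J on the vertex set. Then K (dimension 2) consists of the simplices:

  0-simplices (7): A, B, D, E, F, G, J
  1-simplices (21): AB, AD, AE, AF, AG, AJ, BD, BE, BF, BG, BJ, DE, DF, DG, DJ, EF, EG, EJ, FG, FJ, GJ
  2-simplices (14): ABF, ABG, ADG, ADJ, AEF, AEJ, BDE, BDJ, BEG, BFJ, DEF, DFG, EGJ, FGJ

giving chain groups C_0 ≅ Z^7, C_1 ≅ Z^21, C_2 ≅ Z^14.

The boundary map ∂_1: C_1 → C_0 is given by ∂[p,q] = [q] − [p].
This gives a 7×21 integer matrix of rank 6; reducing to Smith normal form yields diagonal entries (1,1,1,1,1,1).

∂_2: C_2 → C_1 maps a triangle to the signed sum of its edges. For instance
  ∂ADJ = DJ − AJ + AD,
  ∂AEJ = EJ − AJ + AE.
As a 21×14 matrix over Z this has rank 13, with invariant factors (1,1,1,1,1,1,1,1,1,1,1,1,1).

Reading off H_k = ker ∂_k / im ∂_{k+1}:

  H_1: rank ker ∂_1 − rank ∂_2 = (21 − 6) − 13 = 2, and the invariant factors of ∂_2 are all 1, so H_1 = Z^2.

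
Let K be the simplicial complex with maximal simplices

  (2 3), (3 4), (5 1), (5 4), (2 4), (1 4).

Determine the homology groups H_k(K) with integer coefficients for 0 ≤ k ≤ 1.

K has 5 vertices, 6 edges.
rank ∂_0 = 0, rank ∂_1 = 4 ⇒ b_0 = 5 − 0 − 4 = 1; all invariant factors of ∂_1 are 1 so no torsion. So H_0 = Z.
rank ∂_1 = 4, rank ∂_2 = 0 ⇒ b_1 = 6 − 4 − 0 = 2. So H_1 = Z^2.

H_0 = Z,  H_1 = Z^2.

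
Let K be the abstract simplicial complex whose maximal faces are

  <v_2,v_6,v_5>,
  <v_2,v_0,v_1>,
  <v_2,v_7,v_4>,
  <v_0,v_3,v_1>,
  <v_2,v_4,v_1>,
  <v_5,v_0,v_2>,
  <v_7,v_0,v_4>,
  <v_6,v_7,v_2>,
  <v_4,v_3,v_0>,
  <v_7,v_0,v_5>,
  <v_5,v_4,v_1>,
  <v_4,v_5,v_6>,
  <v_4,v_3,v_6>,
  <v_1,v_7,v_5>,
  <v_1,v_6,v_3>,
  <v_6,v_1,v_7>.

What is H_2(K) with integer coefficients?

We work with the vertex ordering v_0 < v_1 < v_2 < v_3 < v_4 < v_5 < v_6 < v_7. The simplices of K, each written with vertices in increasing order, are:

  0-simplices (8): [v_0], [v_1], [v_2], [v_3], [v_4], [v_5], [v_6], [v_7]
  1-simplices (24): (24 of them)
  2-simplices (16): (16 of them)

so the chain groups are C_0 ≅ Z^8, C_1 ≅ Z^24, C_2 ≅ Z^16.

∂_1: C_1 → C_0 maps an edge to its endpoints' difference, ∂[p,q] = q − p.
As a 8×24 matrix over Z this has rank 7, with invariant factors (1,1,1,1,1,1,1).

Boundary ∂_2: C_2 → C_1 maps a triangle to the signed sum of its edges. For instance
  ∂[v_2,v_4,v_7] = [v_4,v_7] − [v_2,v_7] + [v_2,v_4],
  ∂[v_1,v_4,v_5] = [v_4,v_5] − [v_1,v_5] + [v_1,v_4].
The 24×16 boundary matrix has rank 15 and Smith normal form diag(1,1,1,1,1,1,1,1,1,1,1,1,1,1,1).

Reading off H_k = ker ∂_k / im ∂_{k+1}:

  H_2: rank ker ∂_2 − rank ∂_3 = (16 − 15) − 0 = 1, and there is no ∂_3, so H_2 ≅ Z.

(K is a triangulation of the torus T^2.)

H_2 = Z.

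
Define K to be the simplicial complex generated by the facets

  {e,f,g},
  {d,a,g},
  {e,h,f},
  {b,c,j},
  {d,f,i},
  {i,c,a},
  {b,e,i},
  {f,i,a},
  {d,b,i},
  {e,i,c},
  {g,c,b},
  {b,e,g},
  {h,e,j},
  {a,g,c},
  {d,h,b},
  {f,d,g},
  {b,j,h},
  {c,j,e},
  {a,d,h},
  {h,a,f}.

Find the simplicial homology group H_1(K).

H_1 = Z ⊕ Z/2.

We work with the vertex ordering a < b < c < d < e < f < g < h < i < j. The simplices of K, each written with vertices in increasing order, are:

  0-simplices (10): a, b, c, d, e, f, g, h, i, j
  1-simplices (30): ac, ad, af, ag, ah, ai, bc, bd, be, bg, bh, bi, bj, ce, cg, ci, cj, df, dg, dh, di, ef, eg, eh, ei, ej, fg, fh, fi, hj
  2-simplices (20): acg, aci, adg, adh, afh, afi, bcg, bcj, bdh, bdi, beg, bei, bhj, cei, cej, dfg, dfi, efg, efh, ehj

Hence C_0 ≅ Z^10, C_1 ≅ Z^30, C_2 ≅ Z^20.

Boundary ∂_1: C_1 → C_0 maps an edge to its endpoints' difference, ∂[p,q] = q − p.
This gives a 10×30 integer matrix of rank 9; reducing to Smith normal form yields diagonal entries (1,1,1,1,1,1,1,1,1).

The boundary map ∂_2: C_2 → C_1 maps a triangle to the signed sum of its edges. For instance
  ∂beg = eg − bg + be,
  ∂bcj = cj − bj + bc.
The resulting 30×20 matrix has rank 20, and its Smith normal form has invariant factors (1,1,1,1,1,1,1,1,1,1,1,1,1,1,1,1,1,1,1,2).

From H_k ≅ ker(∂_k) / im(∂_{k+1}) we obtain:

  H_1: rank ker ∂_1 − rank ∂_2 = (30 − 9) − 20 = 1, and ∂_2 has invariant factor 2 > 1, so H_1 ≅ Z ⊕ Z/2.

(K is a triangulation of the Klein bottle.)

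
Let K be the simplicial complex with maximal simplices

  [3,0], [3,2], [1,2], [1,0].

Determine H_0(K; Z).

We work with the vertex ordering 0 < 1 < 2 < 3. The simplices of K, each written with vertices in increasing order, are:

  0-simplices (4): [0], [1], [2], [3]
  1-simplices (4): [0,1], [0,3], [1,2], [2,3]

Hence C_0 ≅ Z^4, C_1 ≅ Z^4.

The boundary map ∂_1: C_1 → C_0 is given by ∂[p,q] = [q] − [p]. For instance
  ∂[2,3] = [3] − [2].
This gives a 4×4 integer matrix of rank 3; reducing to Smith normal form yields diagonal entries (1,1,1).

Computing H_k = (kernel of ∂_k) / (image of ∂_{k+1}):

  H_0: rank C_0 − rank ∂_1 = 4 − 3 = 1, and the invariant factors of ∂_1 are all 1, so H_0 ≅ Z.

H_0 ≅ Z.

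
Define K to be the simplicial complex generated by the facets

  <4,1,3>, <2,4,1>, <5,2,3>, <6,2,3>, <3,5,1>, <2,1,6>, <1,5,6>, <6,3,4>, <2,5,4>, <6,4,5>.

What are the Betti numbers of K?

b_0 = 1, b_1 = 0, b_2 = 0.

Take the total order 1 < 2 < 3 < 4 < 5 < 6 on the vertex set. Then K (dimension 2) consists of the simplices:

  0-simplices (6): [1], [2], [3], [4], [5], [6]
  1-simplices (15): [1,2], [1,3], [1,4], [1,5], [1,6], [2,3], [2,4], [2,5], [2,6], [3,4], [3,5], [3,6], [4,5], [4,6], [5,6]
  2-simplices (10): [1,2,4], [1,2,6], [1,3,4], [1,3,5], [1,5,6], [2,3,5], [2,3,6], [2,4,5], [3,4,6], [4,5,6]

Hence C_0 ≅ Z^6, C_1 ≅ Z^15, C_2 ≅ Z^10.

∂_1: C_1 → C_0 sends each edge [p,q] (with p < q) to q − p.
As a 6×15 matrix over Z this has rank 5, with invariant factors (1,1,1,1,1).

∂_2: C_2 → C_1 acts by ∂[p,q,r] = [q,r] − [p,r] + [p,q]. For instance
  ∂[2,3,6] = [3,6] − [2,6] + [2,3],
  ∂[3,4,6] = [4,6] − [3,6] + [3,4].
The resulting 15×10 matrix has rank 10, and its Smith normal form has invariant factors (1,1,1,1,1,1,1,1,1,2).

Computing H_k = (kernel of ∂_k) / (image of ∂_{k+1}):

  H_0: rank C_0 − rank ∂_1 = 6 − 5 = 1, and the invariant factors of ∂_1 are all 1, so H_0 = Z.
  H_1: rank ker ∂_1 − rank ∂_2 = (15 − 5) − 10 = 0, and ∂_2 has invariant factor 2 > 1, so H_1 = Z_2.
  H_2: rank ker ∂_2 − rank ∂_3 = (10 − 10) − 0 = 0, and there is no ∂_3, so H_2 = 0.

Hence the Betti numbers are b_0 = 1, b_1 = 0, b_2 = 0.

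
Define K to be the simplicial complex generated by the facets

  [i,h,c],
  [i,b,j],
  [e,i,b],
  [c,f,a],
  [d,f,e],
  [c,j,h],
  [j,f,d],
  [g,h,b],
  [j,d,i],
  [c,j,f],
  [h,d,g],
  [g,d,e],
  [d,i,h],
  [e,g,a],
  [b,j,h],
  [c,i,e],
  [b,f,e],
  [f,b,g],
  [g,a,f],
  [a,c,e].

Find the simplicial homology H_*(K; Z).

Take the total order a < b < c < d < e < f < g < h < i < j on the vertex set. Then K (dimension 2) consists of the simplices:

  0-simplices (10): a, b, c, d, e, f, g, h, i, j
  1-simplices (30): ac, ae, af, ag, be, bf, bg, bh, bi, bj, ce, cf, ch, ci, cj, de, df, dg, dh, di, dj, ef, eg, ei, fg, fj, gh, hi, hj, ij
  2-simplices (20): ace, acf, aeg, afg, bef, bei, bfg, bgh, bhj, bij, cei, cfj, chi, chj, def, deg, dfj, dgh, dhi, dij

Hence C_0 ≅ Z^10, C_1 ≅ Z^30, C_2 ≅ Z^20.

The boundary map ∂_1: C_1 → C_0 maps an edge to its endpoints' difference, ∂[p,q] = q − p.
The 10×30 boundary matrix has rank 9 and Smith normal form diag(1,1,1,1,1,1,1,1,1).

The boundary map ∂_2: C_2 → C_1 maps a triangle to the signed sum of its edges. For instance
  ∂aeg = eg − ag + ae,
  ∂dij = ij − dj + di.
As a 30×20 matrix over Z this has rank 20, with invariant factors (1,1,1,1,1,1,1,1,1,1,1,1,1,1,1,1,1,1,1,2).

Now H_k = ker ∂_k / im ∂_{k+1}, so:

  H_0: rank C_0 − rank ∂_1 = 10 − 9 = 1, and the invariant factors of ∂_1 are all 1, so H_0 ≅ Z.
  H_1: rank ker ∂_1 − rank ∂_2 = (30 − 9) − 20 = 1, and ∂_2 has invariant factor 2 > 1, so H_1 ≅ Z ⊕ Z/2.
  H_2: rank ker ∂_2 − rank ∂_3 = (20 − 20) − 0 = 0, and there is no ∂_3, so H_2 ≅ 0.

(K is a triangulation of the Klein bottle.)

H_0 = Z,  H_1 = Z ⊕ Z/2,  H_2 = 0.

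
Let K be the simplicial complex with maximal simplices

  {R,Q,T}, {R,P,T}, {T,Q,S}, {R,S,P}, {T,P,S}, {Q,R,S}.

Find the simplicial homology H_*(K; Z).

Fix the vertex order P < Q < R < S < T and write every simplex with vertices in increasing order. Then dim K = 2 and the simplices of K are:

  0-simplices (5): P, Q, R, S, T
  1-simplices (9): PR, PS, PT, QR, QS, QT, RS, RT, ST
  2-simplices (6): PRS, PRT, PST, QRS, QRT, QST

giving chain groups C_0 ≅ Z^5, C_1 ≅ Z^9, C_2 ≅ Z^6.

The boundary map ∂_1: C_1 → C_0 is given by ∂[p,q] = [q] − [p]. For instance
  ∂RS = S − R.
The 5×9 boundary matrix has rank 4 and Smith normal form diag(1,1,1,1).

∂_2: C_2 → C_1 acts by ∂[p,q,r] = [q,r] − [p,r] + [p,q]. For instance
  ∂PST = ST − PT + PS,
  ∂PRT = RT − PT + PR.
As a 9×6 matrix over Z this has rank 5, with invariant factors (1,1,1,1,1).

From H_k ≅ ker(∂_k) / im(∂_{k+1}) we obtain:

  H_0: rank C_0 − rank ∂_1 = 5 − 4 = 1, and the invariant factors of ∂_1 are all 1, so H_0 = Z.
  H_1: rank ker ∂_1 − rank ∂_2 = (9 − 4) − 5 = 0, and the invariant factors of ∂_2 are all 1, so H_1 = 0.
  H_2: rank ker ∂_2 − rank ∂_3 = (6 − 5) − 0 = 1, and there is no ∂_3, so H_2 = Z.

H_0 ≅ Z,  H_1 = 0,  H_2 ≅ Z.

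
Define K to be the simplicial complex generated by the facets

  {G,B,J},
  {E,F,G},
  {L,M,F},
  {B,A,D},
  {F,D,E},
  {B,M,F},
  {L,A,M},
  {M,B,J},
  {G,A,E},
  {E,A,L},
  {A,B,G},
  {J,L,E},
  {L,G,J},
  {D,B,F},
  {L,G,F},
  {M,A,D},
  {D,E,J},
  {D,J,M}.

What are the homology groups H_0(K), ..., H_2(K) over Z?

H_0 = Z,  H_1 = Z × Z/2,  H_2 = 0.

We work with the vertex ordering A < B < D < E < F < G < J < L < M. The simplices of K, each written with vertices in increasing order, are:

  0-simplices (9): A, B, D, E, F, G, J, L, M
  1-simplices (27): AB, AD, AE, AG, AL, AM, BD, BF, BG, BJ, BM, DE, DF, DJ, DM, EF, EG, EJ, EL, FG, FL, FM, GJ, GL, JL, JM, LM
  2-simplices (18): ABD, ABG, ADM, AEG, AEL, ALM, BDF, BFM, BGJ, BJM, DEF, DEJ, DJM, EFG, EJL, FGL, FLM, GJL

Hence C_0 ≅ Z^9, C_1 ≅ Z^27, C_2 ≅ Z^18.

∂_1: C_1 → C_0 is given by ∂[p,q] = [q] − [p]. For instance
  ∂FL = L − F.
This gives a 9×27 integer matrix of rank 8; reducing to Smith normal form yields diagonal entries (1,1,1,1,1,1,1,1).

The boundary map ∂_2: C_2 → C_1 maps a triangle to the signed sum of its edges. For instance
  ∂FLM = LM − FM + FL,
  ∂ALM = LM − AM + AL.
The resulting 27×18 matrix has rank 18, and its Smith normal form has invariant factors (1,1,1,1,1,1,1,1,1,1,1,1,1,1,1,1,1,2).

Reading off H_k = ker ∂_k / im ∂_{k+1}:

  H_0: rank C_0 − rank ∂_1 = 9 − 8 = 1, and the invariant factors of ∂_1 are all 1, so H_0 ≅ Z.
  H_1: rank ker ∂_1 − rank ∂_2 = (27 − 8) − 18 = 1, and ∂_2 has invariant factor 2 > 1, so H_1 ≅ Z × Z/2.
  H_2: rank ker ∂_2 − rank ∂_3 = (18 − 18) − 0 = 0, and there is no ∂_3, so H_2 ≅ 0.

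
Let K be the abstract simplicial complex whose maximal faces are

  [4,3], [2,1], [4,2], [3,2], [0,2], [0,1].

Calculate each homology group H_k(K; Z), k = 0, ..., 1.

H_0 = Z,  H_1 = Z^2.

We work with the vertex ordering 0 < 1 < 2 < 3 < 4. The simplices of K, each written with vertices in increasing order, are:

  0-simplices (5): [0], [1], [2], [3], [4]
  1-simplices (6): [0,1], [0,2], [1,2], [2,3], [2,4], [3,4]

Hence C_0 ≅ Z^5, C_1 ≅ Z^6.

Boundary ∂_1: C_1 → C_0 sends each edge [p,q] (with p < q) to q − p. For instance
  ∂[1,2] = [2] − [1].
The resulting 5×6 matrix has rank 4, and its Smith normal form has invariant factors (1,1,1,1).

Reading off H_k = ker ∂_k / im ∂_{k+1}:

  H_0: rank C_0 − rank ∂_1 = 5 − 4 = 1, and the invariant factors of ∂_1 are all 1, so H_0 ≅ Z.
  H_1: rank ker ∂_1 − rank ∂_2 = (6 − 4) − 0 = 2, and there is no ∂_2, so H_1 ≅ Z^2.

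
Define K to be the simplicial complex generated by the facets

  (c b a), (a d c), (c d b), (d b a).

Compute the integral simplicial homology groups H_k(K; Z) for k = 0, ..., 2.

Order the vertices as a < b < c < d. Listing each simplex with vertices in this order, K has dimension 2 with simplices:

  0-simplices (4): a, b, c, d
  1-simplices (6): ab, ac, ad, bc, bd, cd
  2-simplices (4): abc, abd, acd, bcd

so the chain groups are C_0 ≅ Z^4, C_1 ≅ Z^6, C_2 ≅ Z^4.

Boundary ∂_1: C_1 → C_0 is given by ∂[p,q] = [q] − [p]. For instance
  ∂bc = c − b.
As a 4×6 matrix over Z this has rank 3, with invariant factors (1,1,1).

Boundary ∂_2: C_2 → C_1 sends each 2-simplex [p,q,r] to [q,r] − [p,r] + [p,q]. For instance
  ∂bcd = cd − bd + bc,
  ∂acd = cd − ad + ac.
As a 6×4 matrix over Z this has rank 3, with invariant factors (1,1,1).

Now H_k = ker ∂_k / im ∂_{k+1}, so:

  H_0: rank C_0 − rank ∂_1 = 4 − 3 = 1, and the invariant factors of ∂_1 are all 1, so H_0 ≅ Z.
  H_1: rank ker ∂_1 − rank ∂_2 = (6 − 3) − 3 = 0, and the invariant factors of ∂_2 are all 1, so H_1 ≅ 0.
  H_2: rank ker ∂_2 − rank ∂_3 = (4 − 3) − 0 = 1, and there is no ∂_3, so H_2 ≅ Z.

(K is a triangulation of the 2-sphere S^2.)

H_0 ≅ Z,  H_1 = 0,  H_2 ≅ Z.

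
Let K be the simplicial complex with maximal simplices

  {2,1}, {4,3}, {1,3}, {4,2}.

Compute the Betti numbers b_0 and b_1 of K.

b_0 = 1, b_1 = 1.

We work with the vertex ordering 1 < 2 < 3 < 4. The simplices of K, each written with vertices in increasing order, are:

  0-simplices (4): [1], [2], [3], [4]
  1-simplices (4): [1,2], [1,3], [2,4], [3,4]

giving chain groups C_0 ≅ Z^4, C_1 ≅ Z^4.

The boundary map ∂_1: C_1 → C_0 sends each edge [p,q] (with p < q) to q − p.
The resulting 4×4 matrix has rank 3, and its Smith normal form has invariant factors (1,1,1).

Now H_k = ker ∂_k / im ∂_{k+1}, so:

  H_0: rank C_0 − rank ∂_1 = 4 − 3 = 1, and the invariant factors of ∂_1 are all 1, so H_0 = Z.
  H_1: rank ker ∂_1 − rank ∂_2 = (4 − 3) − 0 = 1, and there is no ∂_2, so H_1 = Z.

As a check, the Euler characteristic is 4 − 4 = 0, which agrees with 1 − 1 = 0.

Hence the Betti numbers are b_0 = 1, b_1 = 1.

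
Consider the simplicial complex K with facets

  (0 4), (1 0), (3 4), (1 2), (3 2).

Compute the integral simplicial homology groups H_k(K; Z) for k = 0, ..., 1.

H_0 = Z,  H_1 = Z.

Order the vertices as 0 < 1 < 2 < 3 < 4. Listing each simplex with vertices in this order, K has dimension 1 with simplices:

  0-simplices (5): [0], [1], [2], [3], [4]
  1-simplices (5): [0,1], [0,4], [1,2], [2,3], [3,4]

Hence C_0 ≅ Z^5, C_1 ≅ Z^5.

∂_1: C_1 → C_0 maps an edge to its endpoints' difference, ∂[p,q] = q − p. For instance
  ∂[2,3] = [3] − [2].
As a 5×5 matrix over Z this has rank 4, with invariant factors (1,1,1,1).

Reading off H_k = ker ∂_k / im ∂_{k+1}:

  H_0: rank C_0 − rank ∂_1 = 5 − 4 = 1, and the invariant factors of ∂_1 are all 1, so H_0 ≅ Z.
  H_1: rank ker ∂_1 − rank ∂_2 = (5 − 4) − 0 = 1, and there is no ∂_2, so H_1 ≅ Z.

As a check, the Euler characteristic is 5 − 5 = 0, which agrees with 1 − 1 = 0.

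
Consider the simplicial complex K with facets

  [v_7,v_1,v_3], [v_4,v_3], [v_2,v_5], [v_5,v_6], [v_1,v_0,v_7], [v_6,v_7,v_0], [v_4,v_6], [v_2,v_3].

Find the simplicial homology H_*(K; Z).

Fix the vertex order v_0 < v_1 < v_2 < v_3 < v_4 < v_5 < v_6 < v_7 and write every simplex with vertices in increasing order. Then dim K = 2 and the simplices of K are:

  0-simplices (8): [v_0], [v_1], [v_2], [v_3], [v_4], [v_5], [v_6], [v_7]
  1-simplices (12): [v_0,v_1], [v_0,v_6], [v_0,v_7], [v_1,v_3], [v_1,v_7], [v_2,v_3], [v_2,v_5], [v_3,v_4], [v_3,v_7], [v_4,v_6], [v_5,v_6], [v_6,v_7]
  2-simplices (3): [v_0,v_1,v_7], [v_0,v_6,v_7], [v_1,v_3,v_7]

giving chain groups C_0 ≅ Z^8, C_1 ≅ Z^12, C_2 ≅ Z^3.

The boundary map ∂_1: C_1 → C_0 sends each edge [p,q] (with p < q) to q − p. For instance
  ∂[v_6,v_7] = [v_7] − [v_6].
The 8×12 boundary matrix has rank 7 and Smith normal form diag(1,1,1,1,1,1,1).

Boundary ∂_2: C_2 → C_1 sends each 2-simplex [p,q,r] to [q,r] − [p,r] + [p,q]. For instance
  ∂[v_0,v_1,v_7] = [v_1,v_7] − [v_0,v_7] + [v_0,v_1],
  ∂[v_0,v_6,v_7] = [v_6,v_7] − [v_0,v_7] + [v_0,v_6].
This gives a 12×3 integer matrix of rank 3; reducing to Smith normal form yields diagonal entries (1,1,1).

Computing H_k = (kernel of ∂_k) / (image of ∂_{k+1}):

  H_0: rank C_0 − rank ∂_1 = 8 − 7 = 1, and the invariant factors of ∂_1 are all 1, so H_0 = Z.
  H_1: rank ker ∂_1 − rank ∂_2 = (12 − 7) − 3 = 2, and the invariant factors of ∂_2 are all 1, so H_1 = Z^2.
  H_2: rank ker ∂_2 − rank ∂_3 = (3 − 3) − 0 = 0, and there is no ∂_3, so H_2 = 0.

As a check, the Euler characteristic is 8 − 12 + 3 = -1, which agrees with 1 − 2 + 0 = -1.

H_0 ≅ Z,  H_1 ≅ Z^2,  H_2 = 0.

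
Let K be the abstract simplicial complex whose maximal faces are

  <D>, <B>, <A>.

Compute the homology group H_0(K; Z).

Fix the vertex order A < B < D and write every simplex with vertices in increasing order. Then dim K = 0 and the simplices of K are:

  0-simplices (3): A, B, D

so the chain groups are C_0 ≅ Z^3.

From H_k ≅ ker(∂_k) / im(∂_{k+1}) we obtain:

  H_0: rank C_0 − rank ∂_1 = 3 − 0 = 3, and there is no ∂_1, so H_0 = Z^3.

H_0 ≅ Z^3.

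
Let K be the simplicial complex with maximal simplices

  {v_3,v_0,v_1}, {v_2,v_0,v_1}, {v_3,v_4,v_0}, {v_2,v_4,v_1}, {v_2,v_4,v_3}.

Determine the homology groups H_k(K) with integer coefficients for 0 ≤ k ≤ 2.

H_0 ≅ Z,  H_1 ≅ Z,  H_2 = 0.

Take the total order v_0 < v_1 < v_2 < v_3 < v_4 on the vertex set. Then K (dimension 2) consists of the simplices:

  0-simplices (5): [v_0], [v_1], [v_2], [v_3], [v_4]
  1-simplices (10): [v_0,v_1], [v_0,v_2], [v_0,v_3], [v_0,v_4], [v_1,v_2], [v_1,v_3], [v_1,v_4], [v_2,v_3], [v_2,v_4], [v_3,v_4]
  2-simplices (5): [v_0,v_1,v_2], [v_0,v_1,v_3], [v_0,v_3,v_4], [v_1,v_2,v_4], [v_2,v_3,v_4]

Hence C_0 ≅ Z^5, C_1 ≅ Z^10, C_2 ≅ Z^5.

The boundary map ∂_1: C_1 → C_0 maps an edge to its endpoints' difference, ∂[p,q] = q − p.
The resulting 5×10 matrix has rank 4, and its Smith normal form has invariant factors (1,1,1,1).

∂_2: C_2 → C_1 sends each 2-simplex [p,q,r] to [q,r] − [p,r] + [p,q]. For instance
  ∂[v_0,v_3,v_4] = [v_3,v_4] − [v_0,v_4] + [v_0,v_3],
  ∂[v_2,v_3,v_4] = [v_3,v_4] − [v_2,v_4] + [v_2,v_3].
The 10×5 boundary matrix has rank 5 and Smith normal form diag(1,1,1,1,1).

Computing H_k = (kernel of ∂_k) / (image of ∂_{k+1}):

  H_0: rank C_0 − rank ∂_1 = 5 − 4 = 1, and the invariant factors of ∂_1 are all 1, so H_0 ≅ Z.
  H_1: rank ker ∂_1 − rank ∂_2 = (10 − 4) − 5 = 1, and the invariant factors of ∂_2 are all 1, so H_1 ≅ Z.
  H_2: rank ker ∂_2 − rank ∂_3 = (5 − 5) − 0 = 0, and there is no ∂_3, so H_2 ≅ 0.

As a check, the Euler characteristic is 5 − 10 + 5 = 0, which agrees with 1 − 1 + 0 = 0.
(K is a triangulation of the Möbius band.)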